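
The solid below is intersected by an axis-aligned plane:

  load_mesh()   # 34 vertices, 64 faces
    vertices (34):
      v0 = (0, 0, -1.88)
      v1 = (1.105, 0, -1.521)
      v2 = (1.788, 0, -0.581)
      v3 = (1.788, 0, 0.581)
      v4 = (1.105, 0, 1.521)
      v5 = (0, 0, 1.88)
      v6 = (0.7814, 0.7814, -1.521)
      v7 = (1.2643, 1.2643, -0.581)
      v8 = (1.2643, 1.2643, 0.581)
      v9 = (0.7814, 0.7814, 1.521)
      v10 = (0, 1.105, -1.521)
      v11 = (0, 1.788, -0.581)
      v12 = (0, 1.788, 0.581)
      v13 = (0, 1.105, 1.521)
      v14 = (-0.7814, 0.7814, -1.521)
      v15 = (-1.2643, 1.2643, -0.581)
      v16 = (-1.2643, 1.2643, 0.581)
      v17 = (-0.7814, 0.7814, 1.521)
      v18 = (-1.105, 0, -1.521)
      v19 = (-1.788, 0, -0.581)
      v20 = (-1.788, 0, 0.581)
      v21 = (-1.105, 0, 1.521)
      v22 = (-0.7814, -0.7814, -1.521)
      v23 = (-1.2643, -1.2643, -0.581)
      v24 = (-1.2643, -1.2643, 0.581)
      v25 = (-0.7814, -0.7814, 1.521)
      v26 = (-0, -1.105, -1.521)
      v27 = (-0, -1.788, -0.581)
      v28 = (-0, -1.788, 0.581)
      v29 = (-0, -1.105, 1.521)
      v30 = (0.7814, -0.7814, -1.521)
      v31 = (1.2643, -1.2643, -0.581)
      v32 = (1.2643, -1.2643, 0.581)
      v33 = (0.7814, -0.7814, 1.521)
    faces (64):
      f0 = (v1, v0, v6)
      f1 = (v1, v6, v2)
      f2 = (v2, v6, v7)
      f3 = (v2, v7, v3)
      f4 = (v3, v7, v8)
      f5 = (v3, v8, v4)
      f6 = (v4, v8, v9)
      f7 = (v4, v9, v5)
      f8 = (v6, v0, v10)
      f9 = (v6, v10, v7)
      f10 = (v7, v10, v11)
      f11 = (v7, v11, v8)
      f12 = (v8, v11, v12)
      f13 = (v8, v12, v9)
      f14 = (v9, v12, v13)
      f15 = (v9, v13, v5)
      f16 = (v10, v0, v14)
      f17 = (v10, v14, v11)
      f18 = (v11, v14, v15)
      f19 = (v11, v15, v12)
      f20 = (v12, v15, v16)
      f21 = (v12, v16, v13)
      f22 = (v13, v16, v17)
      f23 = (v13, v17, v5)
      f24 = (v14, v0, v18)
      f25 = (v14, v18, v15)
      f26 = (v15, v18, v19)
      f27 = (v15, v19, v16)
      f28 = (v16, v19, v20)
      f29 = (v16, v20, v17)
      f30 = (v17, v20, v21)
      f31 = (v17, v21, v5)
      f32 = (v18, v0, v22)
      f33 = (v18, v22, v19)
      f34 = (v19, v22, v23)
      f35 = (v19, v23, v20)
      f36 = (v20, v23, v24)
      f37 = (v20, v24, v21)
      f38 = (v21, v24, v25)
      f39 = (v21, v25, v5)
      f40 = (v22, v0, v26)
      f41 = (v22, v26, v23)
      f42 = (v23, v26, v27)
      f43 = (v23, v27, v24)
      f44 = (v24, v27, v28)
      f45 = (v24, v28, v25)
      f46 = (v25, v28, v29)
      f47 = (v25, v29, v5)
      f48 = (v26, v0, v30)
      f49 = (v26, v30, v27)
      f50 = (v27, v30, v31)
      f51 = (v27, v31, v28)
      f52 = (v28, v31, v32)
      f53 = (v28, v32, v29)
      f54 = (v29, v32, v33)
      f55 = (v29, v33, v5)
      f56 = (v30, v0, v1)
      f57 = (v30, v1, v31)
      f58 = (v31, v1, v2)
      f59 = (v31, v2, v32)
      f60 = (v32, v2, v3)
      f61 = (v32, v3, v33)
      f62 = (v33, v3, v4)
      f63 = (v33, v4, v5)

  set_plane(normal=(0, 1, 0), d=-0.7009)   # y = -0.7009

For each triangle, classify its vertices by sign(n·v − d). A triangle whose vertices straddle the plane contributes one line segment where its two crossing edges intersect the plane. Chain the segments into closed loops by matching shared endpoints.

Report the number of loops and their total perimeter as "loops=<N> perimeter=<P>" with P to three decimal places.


loops=1 perimeter=10.279

Straddling triangles (20 of 64):
  (v18,v0,v22) [++-] → (-0.7009, -0.7009, -1.55798)–(-0.814737, -0.7009, -1.521)  len=0.1197
  (v18,v22,v19) [+-+] → (-0.814737, -0.7009, -1.521)–(-0.8851, -0.7009, -1.42416)  len=0.1197
  (v19,v22,v23) [+--] → (-0.8851, -0.7009, -1.42416)–(-1.49767, -0.7009, -0.581)  len=1.0422
  (v19,v23,v20) [+-+] → (-1.49767, -0.7009, -0.581)–(-1.49767, -0.7009, -0.0631871)  len=0.5178
  (v20,v23,v24) [+--] → (-1.49767, -0.7009, -0.0631871)–(-1.49767, -0.7009, 0.581)  len=0.6442
  (v20,v24,v21) [+-+] → (-1.49767, -0.7009, 0.581)–(-1.19331, -0.7009, 0.999885)  len=0.5178
  (v21,v24,v25) [+--] → (-1.19331, -0.7009, 0.999885)–(-0.814737, -0.7009, 1.521)  len=0.6441
  (v21,v25,v5) [+-+] → (-0.814737, -0.7009, 1.521)–(-0.7009, -0.7009, 1.55798)  len=0.1197
  (v22,v0,v26) [-+-] → (-0.7009, -0.7009, -1.55798)–(0, -0.7009, -1.65229)  len=0.7072
  (v25,v29,v5) [--+] → (0, -0.7009, 1.65229)–(-0.7009, -0.7009, 1.55798)  len=0.7072
  (v26,v0,v30) [-+-] → (0, -0.7009, -1.65229)–(0.7009, -0.7009, -1.55798)  len=0.7072
  (v29,v33,v5) [--+] → (0.7009, -0.7009, 1.55798)–(0, -0.7009, 1.65229)  len=0.7072
  (v30,v0,v1) [-++] → (0.7009, -0.7009, -1.55798)–(0.814737, -0.7009, -1.521)  len=0.1197
  (v30,v1,v31) [-+-] → (0.814737, -0.7009, -1.521)–(1.19331, -0.7009, -0.999885)  len=0.6441
  (v31,v1,v2) [-++] → (1.19331, -0.7009, -0.999885)–(1.49767, -0.7009, -0.581)  len=0.5178
  (v31,v2,v32) [-+-] → (1.49767, -0.7009, -0.581)–(1.49767, -0.7009, 0.0631871)  len=0.6442
  (v32,v2,v3) [-++] → (1.49767, -0.7009, 0.0631871)–(1.49767, -0.7009, 0.581)  len=0.5178
  (v32,v3,v33) [-+-] → (1.49767, -0.7009, 0.581)–(0.8851, -0.7009, 1.42416)  len=1.0422
  (v33,v3,v4) [-++] → (0.8851, -0.7009, 1.42416)–(0.814737, -0.7009, 1.521)  len=0.1197
  (v33,v4,v5) [-++] → (0.814737, -0.7009, 1.521)–(0.7009, -0.7009, 1.55798)  len=0.1197

Chained into 1 loop(s):
  loop 1: 20 segments, perimeter = 10.2792
Total perimeter = 10.279


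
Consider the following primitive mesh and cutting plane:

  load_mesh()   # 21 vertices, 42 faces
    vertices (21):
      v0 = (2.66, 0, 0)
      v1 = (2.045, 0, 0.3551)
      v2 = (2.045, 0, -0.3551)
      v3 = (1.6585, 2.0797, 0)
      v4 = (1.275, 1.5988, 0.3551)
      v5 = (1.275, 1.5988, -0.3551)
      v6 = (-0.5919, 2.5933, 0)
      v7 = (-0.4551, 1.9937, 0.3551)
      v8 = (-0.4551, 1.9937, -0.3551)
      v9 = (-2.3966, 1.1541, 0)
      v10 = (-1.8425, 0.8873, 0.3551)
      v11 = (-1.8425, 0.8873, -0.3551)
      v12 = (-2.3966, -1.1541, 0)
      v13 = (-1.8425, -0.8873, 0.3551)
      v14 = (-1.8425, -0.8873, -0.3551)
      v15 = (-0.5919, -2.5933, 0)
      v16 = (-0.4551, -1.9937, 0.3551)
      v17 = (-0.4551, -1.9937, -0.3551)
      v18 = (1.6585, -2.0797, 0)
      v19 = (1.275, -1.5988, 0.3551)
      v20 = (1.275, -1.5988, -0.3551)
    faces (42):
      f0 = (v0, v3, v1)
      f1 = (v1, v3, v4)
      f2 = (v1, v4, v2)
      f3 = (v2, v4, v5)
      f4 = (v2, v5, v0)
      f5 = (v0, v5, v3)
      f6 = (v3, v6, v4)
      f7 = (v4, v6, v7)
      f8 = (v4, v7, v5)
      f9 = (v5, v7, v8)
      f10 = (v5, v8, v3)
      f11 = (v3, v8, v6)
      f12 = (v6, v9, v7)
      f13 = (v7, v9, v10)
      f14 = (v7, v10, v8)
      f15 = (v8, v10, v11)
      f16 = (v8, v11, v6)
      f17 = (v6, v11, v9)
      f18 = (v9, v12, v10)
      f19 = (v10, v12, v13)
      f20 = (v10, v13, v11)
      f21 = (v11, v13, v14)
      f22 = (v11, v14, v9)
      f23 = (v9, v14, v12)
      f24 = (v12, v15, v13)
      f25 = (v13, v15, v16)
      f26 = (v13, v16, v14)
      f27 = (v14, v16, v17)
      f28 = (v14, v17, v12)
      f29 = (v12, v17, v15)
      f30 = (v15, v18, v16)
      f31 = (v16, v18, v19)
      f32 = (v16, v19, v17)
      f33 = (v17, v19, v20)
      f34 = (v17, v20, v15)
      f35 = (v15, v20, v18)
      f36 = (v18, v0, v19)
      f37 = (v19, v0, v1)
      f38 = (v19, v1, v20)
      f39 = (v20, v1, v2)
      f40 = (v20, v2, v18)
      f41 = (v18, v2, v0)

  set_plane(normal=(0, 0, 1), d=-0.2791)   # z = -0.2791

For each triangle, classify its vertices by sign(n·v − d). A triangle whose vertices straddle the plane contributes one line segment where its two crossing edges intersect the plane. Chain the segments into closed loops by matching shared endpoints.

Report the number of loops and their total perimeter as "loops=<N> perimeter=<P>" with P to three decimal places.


loops=2 perimeter=25.644

Straddling triangles (28 of 42):
  (v1,v4,v2) [++-] → (1.9626, 0.171091, -0.2791)–(2.045, 0, -0.2791)  len=0.1899
  (v2,v4,v5) [-+-] → (1.9626, 0.171091, -0.2791)–(1.275, 1.5988, -0.2791)  len=1.5847
  (v2,v5,v0) [--+] → (1.57142, 1.25662, -0.2791)–(2.17662, 0, -0.2791)  len=1.3948
  (v0,v5,v3) [+-+] → (1.57142, 1.25662, -0.2791)–(1.35708, 1.70172, -0.2791)  len=0.4940
  (v4,v7,v5) [++-] → (1.08986, 1.64106, -0.2791)–(1.275, 1.5988, -0.2791)  len=0.1899
  (v5,v7,v8) [-+-] → (1.08986, 1.64106, -0.2791)–(-0.4551, 1.9937, -0.2791)  len=1.5847
  (v5,v8,v3) [--+] → (-0.00273841, 2.01211, -0.2791)–(1.35708, 1.70172, -0.2791)  len=1.3948
  (v3,v8,v6) [+-+] → (-0.00273841, 2.01211, -0.2791)–(-0.484379, 2.12203, -0.2791)  len=0.4940
  (v7,v10,v8) [++-] → (-0.603569, 1.8753, -0.2791)–(-0.4551, 1.9937, -0.2791)  len=0.1899
  (v8,v10,v11) [-+-] → (-0.603569, 1.8753, -0.2791)–(-1.8425, 0.8873, -0.2791)  len=1.5846
  (v8,v11,v6) [--+] → (-1.57484, 1.25243, -0.2791)–(-0.484379, 2.12203, -0.2791)  len=1.3947
  (v6,v11,v9) [+-+] → (-1.57484, 1.25243, -0.2791)–(-1.96109, 0.944402, -0.2791)  len=0.4940
  (v10,v13,v11) [++-] → (-1.8425, 0.697396, -0.2791)–(-1.8425, 0.8873, -0.2791)  len=0.1899
  (v11,v13,v14) [-+-] → (-1.8425, 0.697396, -0.2791)–(-1.8425, -0.8873, -0.2791)  len=1.5847
  (v11,v14,v9) [--+] → (-1.96109, -0.450391, -0.2791)–(-1.96109, 0.944402, -0.2791)  len=1.3948
  (v9,v14,v12) [+-+] → (-1.96109, -0.450391, -0.2791)–(-1.96109, -0.944402, -0.2791)  len=0.4940
  (v13,v16,v14) [++-] → (-1.69403, -1.0057, -0.2791)–(-1.8425, -0.8873, -0.2791)  len=0.1899
  (v14,v16,v17) [-+-] → (-1.69403, -1.0057, -0.2791)–(-0.4551, -1.9937, -0.2791)  len=1.5846
  (v14,v17,v12) [--+] → (-0.870628, -1.81401, -0.2791)–(-1.96109, -0.944402, -0.2791)  len=1.3947
  (v12,v17,v15) [+-+] → (-0.870628, -1.81401, -0.2791)–(-0.484379, -2.12203, -0.2791)  len=0.4940
  (v16,v19,v17) [++-] → (-0.269958, -1.95144, -0.2791)–(-0.4551, -1.9937, -0.2791)  len=0.1899
  (v17,v19,v20) [-+-] → (-0.269958, -1.95144, -0.2791)–(1.275, -1.5988, -0.2791)  len=1.5847
  (v17,v20,v15) [--+] → (0.875438, -1.81165, -0.2791)–(-0.484379, -2.12203, -0.2791)  len=1.3948
  (v15,v20,v18) [+-+] → (0.875438, -1.81165, -0.2791)–(1.35708, -1.70172, -0.2791)  len=0.4940
  (v19,v1,v20) [++-] → (1.3574, -1.42771, -0.2791)–(1.275, -1.5988, -0.2791)  len=0.1899
  (v20,v1,v2) [-+-] → (1.3574, -1.42771, -0.2791)–(2.045, 0, -0.2791)  len=1.5847
  (v20,v2,v18) [--+] → (1.96228, -0.445106, -0.2791)–(1.35708, -1.70172, -0.2791)  len=1.3948
  (v18,v2,v0) [+-+] → (1.96228, -0.445106, -0.2791)–(2.17662, 0, -0.2791)  len=0.4940

Chained into 2 loop(s):
  loop 1: 14 segments, perimeter = 12.4220
  loop 2: 14 segments, perimeter = 13.2216
Total perimeter = 25.644


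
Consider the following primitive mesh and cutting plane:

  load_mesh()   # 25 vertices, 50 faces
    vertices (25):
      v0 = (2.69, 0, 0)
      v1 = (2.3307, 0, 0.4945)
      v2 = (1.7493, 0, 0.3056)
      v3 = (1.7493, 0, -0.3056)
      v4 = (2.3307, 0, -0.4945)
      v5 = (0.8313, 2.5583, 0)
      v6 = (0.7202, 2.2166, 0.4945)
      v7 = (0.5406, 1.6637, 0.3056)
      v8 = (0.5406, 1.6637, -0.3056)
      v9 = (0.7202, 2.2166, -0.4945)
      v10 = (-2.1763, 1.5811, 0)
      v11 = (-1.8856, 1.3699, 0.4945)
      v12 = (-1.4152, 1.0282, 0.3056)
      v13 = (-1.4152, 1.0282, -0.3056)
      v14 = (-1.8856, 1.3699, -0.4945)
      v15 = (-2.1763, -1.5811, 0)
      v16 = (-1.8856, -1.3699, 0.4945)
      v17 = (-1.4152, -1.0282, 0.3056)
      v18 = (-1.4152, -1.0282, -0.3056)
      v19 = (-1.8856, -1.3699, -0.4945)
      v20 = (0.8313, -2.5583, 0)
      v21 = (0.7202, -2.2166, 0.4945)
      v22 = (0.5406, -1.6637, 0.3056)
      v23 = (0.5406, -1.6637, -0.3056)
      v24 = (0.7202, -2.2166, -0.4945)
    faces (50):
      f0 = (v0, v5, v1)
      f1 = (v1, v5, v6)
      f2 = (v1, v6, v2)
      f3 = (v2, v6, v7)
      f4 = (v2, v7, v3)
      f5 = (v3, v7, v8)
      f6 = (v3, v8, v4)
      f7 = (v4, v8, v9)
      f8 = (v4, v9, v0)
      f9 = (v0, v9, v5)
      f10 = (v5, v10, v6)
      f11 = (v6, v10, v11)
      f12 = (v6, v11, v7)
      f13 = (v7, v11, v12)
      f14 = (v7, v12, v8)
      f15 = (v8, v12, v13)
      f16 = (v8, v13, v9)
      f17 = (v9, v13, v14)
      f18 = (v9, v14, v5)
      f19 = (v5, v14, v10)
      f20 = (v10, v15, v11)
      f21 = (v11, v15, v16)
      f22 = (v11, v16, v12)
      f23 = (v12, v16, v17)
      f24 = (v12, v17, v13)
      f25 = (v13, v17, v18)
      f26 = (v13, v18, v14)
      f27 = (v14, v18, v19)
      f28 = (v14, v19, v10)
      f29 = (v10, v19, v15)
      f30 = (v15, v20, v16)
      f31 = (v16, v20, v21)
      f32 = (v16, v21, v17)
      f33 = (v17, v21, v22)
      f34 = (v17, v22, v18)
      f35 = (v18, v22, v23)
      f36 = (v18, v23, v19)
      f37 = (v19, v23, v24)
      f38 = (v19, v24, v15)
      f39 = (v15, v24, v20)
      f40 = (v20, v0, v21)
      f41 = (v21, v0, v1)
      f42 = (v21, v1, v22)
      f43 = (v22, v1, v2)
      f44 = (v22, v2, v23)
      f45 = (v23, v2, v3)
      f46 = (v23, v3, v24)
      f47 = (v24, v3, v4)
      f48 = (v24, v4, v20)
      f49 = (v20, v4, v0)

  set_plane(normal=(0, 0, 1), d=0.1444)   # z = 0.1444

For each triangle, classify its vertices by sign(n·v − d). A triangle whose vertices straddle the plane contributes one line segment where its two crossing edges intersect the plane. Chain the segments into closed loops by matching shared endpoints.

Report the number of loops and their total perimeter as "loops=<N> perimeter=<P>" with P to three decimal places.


loops=2 perimeter=25.477

Straddling triangles (20 of 50):
  (v0,v5,v1) [--+] → (1.26914, 1.81125, 0.1444)–(2.58508, 0, 0.1444)  len=2.2388
  (v1,v5,v6) [+-+] → (1.26914, 1.81125, 0.1444)–(0.798857, 2.45852, 0.1444)  len=0.8001
  (v2,v7,v3) [++-] → (0.859387, 1.22491, 0.1444)–(1.7493, 0, 0.1444)  len=1.5141
  (v3,v7,v8) [-+-] → (0.859387, 1.22491, 0.1444)–(0.5406, 1.6637, 0.1444)  len=0.5424
  (v5,v10,v6) [--+] → (-1.33049, 1.76667, 0.1444)–(0.798857, 2.45852, 0.1444)  len=2.2389
  (v6,v10,v11) [+-+] → (-1.33049, 1.76667, 0.1444)–(-2.09141, 1.51943, 0.1444)  len=0.8001
  (v7,v12,v8) [++-] → (-0.899371, 1.19581, 0.1444)–(0.5406, 1.6637, 0.1444)  len=1.5141
  (v8,v12,v13) [-+-] → (-0.899371, 1.19581, 0.1444)–(-1.4152, 1.0282, 0.1444)  len=0.5424
  (v10,v15,v11) [--+] → (-2.09141, -0.719372, 0.1444)–(-2.09141, 1.51943, 0.1444)  len=2.2388
  (v11,v15,v16) [+-+] → (-2.09141, -0.719372, 0.1444)–(-2.09141, -1.51943, 0.1444)  len=0.8001
  (v12,v17,v13) [++-] → (-1.4152, -0.485838, 0.1444)–(-1.4152, 1.0282, 0.1444)  len=1.5140
  (v13,v17,v18) [-+-] → (-1.4152, -0.485838, 0.1444)–(-1.4152, -1.0282, 0.1444)  len=0.5424
  (v15,v20,v16) [--+] → (0.0379322, -2.21127, 0.1444)–(-2.09141, -1.51943, 0.1444)  len=2.2389
  (v16,v20,v21) [+-+] → (0.0379322, -2.21127, 0.1444)–(0.798857, -2.45852, 0.1444)  len=0.8001
  (v17,v22,v18) [++-] → (0.0247705, -1.49609, 0.1444)–(-1.4152, -1.0282, 0.1444)  len=1.5141
  (v18,v22,v23) [-+-] → (0.0247705, -1.49609, 0.1444)–(0.5406, -1.6637, 0.1444)  len=0.5424
  (v20,v0,v21) [--+] → (2.11479, -0.647274, 0.1444)–(0.798857, -2.45852, 0.1444)  len=2.2388
  (v21,v0,v1) [+-+] → (2.11479, -0.647274, 0.1444)–(2.58508, 0, 0.1444)  len=0.8001
  (v22,v2,v23) [++-] → (1.43051, -0.43879, 0.1444)–(0.5406, -1.6637, 0.1444)  len=1.5141
  (v23,v2,v3) [-+-] → (1.43051, -0.43879, 0.1444)–(1.7493, 0, 0.1444)  len=0.5424

Chained into 2 loop(s):
  loop 1: 10 segments, perimeter = 15.1947
  loop 2: 10 segments, perimeter = 10.2821
Total perimeter = 25.477


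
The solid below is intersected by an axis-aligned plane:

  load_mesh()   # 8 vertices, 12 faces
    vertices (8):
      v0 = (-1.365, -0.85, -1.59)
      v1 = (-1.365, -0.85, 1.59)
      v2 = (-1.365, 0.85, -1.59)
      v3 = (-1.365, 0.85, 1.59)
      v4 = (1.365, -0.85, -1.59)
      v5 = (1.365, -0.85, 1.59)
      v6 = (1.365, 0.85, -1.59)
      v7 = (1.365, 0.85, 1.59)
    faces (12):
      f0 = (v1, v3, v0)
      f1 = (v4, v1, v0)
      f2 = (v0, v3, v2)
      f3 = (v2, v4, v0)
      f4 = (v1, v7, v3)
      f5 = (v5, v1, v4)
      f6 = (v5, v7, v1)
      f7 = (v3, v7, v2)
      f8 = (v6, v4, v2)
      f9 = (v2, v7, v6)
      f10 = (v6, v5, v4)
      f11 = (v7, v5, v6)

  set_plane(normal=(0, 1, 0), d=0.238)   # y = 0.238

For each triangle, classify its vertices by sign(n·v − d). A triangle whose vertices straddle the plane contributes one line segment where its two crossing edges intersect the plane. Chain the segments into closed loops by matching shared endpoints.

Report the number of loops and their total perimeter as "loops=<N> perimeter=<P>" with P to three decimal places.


Straddling triangles (8 of 12):
  (v1,v3,v0) [-+-] → (-1.365, 0.238, 1.59)–(-1.365, 0.238, 0.4452)  len=1.1448
  (v0,v3,v2) [-++] → (-1.365, 0.238, 0.4452)–(-1.365, 0.238, -1.59)  len=2.0352
  (v2,v4,v0) [+--] → (-0.3822, 0.238, -1.59)–(-1.365, 0.238, -1.59)  len=0.9828
  (v1,v7,v3) [-++] → (0.3822, 0.238, 1.59)–(-1.365, 0.238, 1.59)  len=1.7472
  (v5,v7,v1) [-+-] → (1.365, 0.238, 1.59)–(0.3822, 0.238, 1.59)  len=0.9828
  (v6,v4,v2) [+-+] → (1.365, 0.238, -1.59)–(-0.3822, 0.238, -1.59)  len=1.7472
  (v6,v5,v4) [+--] → (1.365, 0.238, -0.4452)–(1.365, 0.238, -1.59)  len=1.1448
  (v7,v5,v6) [+-+] → (1.365, 0.238, 1.59)–(1.365, 0.238, -0.4452)  len=2.0352

Chained into 1 loop(s):
  loop 1: 8 segments, perimeter = 11.8200
Total perimeter = 11.820

loops=1 perimeter=11.820


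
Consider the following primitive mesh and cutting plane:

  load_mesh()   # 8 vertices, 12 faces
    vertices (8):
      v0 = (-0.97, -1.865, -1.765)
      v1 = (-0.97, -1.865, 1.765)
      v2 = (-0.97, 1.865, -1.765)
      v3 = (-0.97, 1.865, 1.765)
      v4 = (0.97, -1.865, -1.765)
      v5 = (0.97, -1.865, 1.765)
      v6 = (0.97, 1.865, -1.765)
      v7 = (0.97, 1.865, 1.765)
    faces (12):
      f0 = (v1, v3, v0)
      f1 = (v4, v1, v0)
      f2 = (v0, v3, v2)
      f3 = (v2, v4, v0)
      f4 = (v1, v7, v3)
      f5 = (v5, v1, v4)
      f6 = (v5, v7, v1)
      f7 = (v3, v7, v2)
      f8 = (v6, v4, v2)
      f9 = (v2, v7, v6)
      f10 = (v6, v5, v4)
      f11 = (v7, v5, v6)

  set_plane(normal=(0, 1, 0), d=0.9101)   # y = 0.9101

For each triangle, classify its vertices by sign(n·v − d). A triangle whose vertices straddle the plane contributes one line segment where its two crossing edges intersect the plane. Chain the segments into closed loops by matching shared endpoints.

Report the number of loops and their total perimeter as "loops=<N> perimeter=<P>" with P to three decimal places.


loops=1 perimeter=10.940

Straddling triangles (8 of 12):
  (v1,v3,v0) [-+-] → (-0.97, 0.9101, 1.765)–(-0.97, 0.9101, 0.861301)  len=0.9037
  (v0,v3,v2) [-++] → (-0.97, 0.9101, 0.861301)–(-0.97, 0.9101, -1.765)  len=2.6263
  (v2,v4,v0) [+--] → (-0.47335, 0.9101, -1.765)–(-0.97, 0.9101, -1.765)  len=0.4967
  (v1,v7,v3) [-++] → (0.47335, 0.9101, 1.765)–(-0.97, 0.9101, 1.765)  len=1.4433
  (v5,v7,v1) [-+-] → (0.97, 0.9101, 1.765)–(0.47335, 0.9101, 1.765)  len=0.4967
  (v6,v4,v2) [+-+] → (0.97, 0.9101, -1.765)–(-0.47335, 0.9101, -1.765)  len=1.4433
  (v6,v5,v4) [+--] → (0.97, 0.9101, -0.861301)–(0.97, 0.9101, -1.765)  len=0.9037
  (v7,v5,v6) [+-+] → (0.97, 0.9101, 1.765)–(0.97, 0.9101, -0.861301)  len=2.6263

Chained into 1 loop(s):
  loop 1: 8 segments, perimeter = 10.9400
Total perimeter = 10.940


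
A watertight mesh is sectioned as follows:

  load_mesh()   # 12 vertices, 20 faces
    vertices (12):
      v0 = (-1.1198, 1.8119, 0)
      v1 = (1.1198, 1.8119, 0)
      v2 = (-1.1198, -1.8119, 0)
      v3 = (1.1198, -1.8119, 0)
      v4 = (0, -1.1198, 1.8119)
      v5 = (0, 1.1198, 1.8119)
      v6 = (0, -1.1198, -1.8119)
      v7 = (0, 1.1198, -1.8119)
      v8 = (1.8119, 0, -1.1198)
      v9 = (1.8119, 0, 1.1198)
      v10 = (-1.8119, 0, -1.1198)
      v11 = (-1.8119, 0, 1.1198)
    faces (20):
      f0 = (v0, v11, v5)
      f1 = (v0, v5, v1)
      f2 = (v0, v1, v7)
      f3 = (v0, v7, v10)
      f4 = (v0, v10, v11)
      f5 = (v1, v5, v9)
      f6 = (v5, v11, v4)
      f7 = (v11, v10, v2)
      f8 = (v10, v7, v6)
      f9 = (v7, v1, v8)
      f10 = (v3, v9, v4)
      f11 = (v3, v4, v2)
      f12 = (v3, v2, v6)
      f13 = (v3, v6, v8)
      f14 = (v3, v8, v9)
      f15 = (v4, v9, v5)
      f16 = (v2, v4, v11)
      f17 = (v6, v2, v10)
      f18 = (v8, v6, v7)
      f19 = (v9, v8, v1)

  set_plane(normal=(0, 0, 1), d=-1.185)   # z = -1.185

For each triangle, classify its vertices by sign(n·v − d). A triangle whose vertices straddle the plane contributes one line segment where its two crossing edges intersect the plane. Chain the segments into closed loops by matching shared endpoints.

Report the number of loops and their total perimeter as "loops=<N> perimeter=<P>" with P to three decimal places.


loops=1 perimeter=9.064

Straddling triangles (8 of 20):
  (v0,v1,v7) [++-] → (0.38744, 1.35926, -1.185)–(-0.38744, 1.35926, -1.185)  len=0.7749
  (v0,v7,v10) [+-+] → (-0.38744, 1.35926, -1.185)–(-1.64121, 0.105492, -1.185)  len=1.7731
  (v10,v7,v6) [+--] → (-1.64121, 0.105492, -1.185)–(-1.64121, -0.105492, -1.185)  len=0.2110
  (v7,v1,v8) [-++] → (0.38744, 1.35926, -1.185)–(1.64121, 0.105492, -1.185)  len=1.7731
  (v3,v2,v6) [++-] → (-0.38744, -1.35926, -1.185)–(0.38744, -1.35926, -1.185)  len=0.7749
  (v3,v6,v8) [+-+] → (0.38744, -1.35926, -1.185)–(1.64121, -0.105492, -1.185)  len=1.7731
  (v6,v2,v10) [-++] → (-0.38744, -1.35926, -1.185)–(-1.64121, -0.105492, -1.185)  len=1.7731
  (v8,v6,v7) [+--] → (1.64121, -0.105492, -1.185)–(1.64121, 0.105492, -1.185)  len=0.2110

Chained into 1 loop(s):
  loop 1: 8 segments, perimeter = 9.0641
Total perimeter = 9.064


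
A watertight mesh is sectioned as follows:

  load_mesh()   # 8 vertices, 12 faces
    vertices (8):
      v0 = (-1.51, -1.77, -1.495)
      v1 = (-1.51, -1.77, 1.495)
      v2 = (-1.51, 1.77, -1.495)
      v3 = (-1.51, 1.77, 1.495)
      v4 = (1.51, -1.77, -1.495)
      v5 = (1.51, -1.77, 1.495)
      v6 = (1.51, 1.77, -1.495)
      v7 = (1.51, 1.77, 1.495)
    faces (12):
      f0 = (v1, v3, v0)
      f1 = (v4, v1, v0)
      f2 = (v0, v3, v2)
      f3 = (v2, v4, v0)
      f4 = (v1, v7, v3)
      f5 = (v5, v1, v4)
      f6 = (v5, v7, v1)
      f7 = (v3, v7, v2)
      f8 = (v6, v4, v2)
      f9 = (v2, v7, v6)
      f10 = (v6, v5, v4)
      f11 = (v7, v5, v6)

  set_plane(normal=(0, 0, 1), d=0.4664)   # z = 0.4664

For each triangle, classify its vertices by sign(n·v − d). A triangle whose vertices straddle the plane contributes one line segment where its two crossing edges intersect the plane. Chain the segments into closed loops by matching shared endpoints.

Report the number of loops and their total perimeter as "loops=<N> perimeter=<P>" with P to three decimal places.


loops=1 perimeter=13.120

Straddling triangles (8 of 12):
  (v1,v3,v0) [++-] → (-1.51, 0.552193, 0.4664)–(-1.51, -1.77, 0.4664)  len=2.3222
  (v4,v1,v0) [-+-] → (-0.47108, -1.77, 0.4664)–(-1.51, -1.77, 0.4664)  len=1.0389
  (v0,v3,v2) [-+-] → (-1.51, 0.552193, 0.4664)–(-1.51, 1.77, 0.4664)  len=1.2178
  (v5,v1,v4) [++-] → (-0.47108, -1.77, 0.4664)–(1.51, -1.77, 0.4664)  len=1.9811
  (v3,v7,v2) [++-] → (0.47108, 1.77, 0.4664)–(-1.51, 1.77, 0.4664)  len=1.9811
  (v2,v7,v6) [-+-] → (0.47108, 1.77, 0.4664)–(1.51, 1.77, 0.4664)  len=1.0389
  (v6,v5,v4) [-+-] → (1.51, -0.552193, 0.4664)–(1.51, -1.77, 0.4664)  len=1.2178
  (v7,v5,v6) [++-] → (1.51, -0.552193, 0.4664)–(1.51, 1.77, 0.4664)  len=2.3222

Chained into 1 loop(s):
  loop 1: 8 segments, perimeter = 13.1200
Total perimeter = 13.120


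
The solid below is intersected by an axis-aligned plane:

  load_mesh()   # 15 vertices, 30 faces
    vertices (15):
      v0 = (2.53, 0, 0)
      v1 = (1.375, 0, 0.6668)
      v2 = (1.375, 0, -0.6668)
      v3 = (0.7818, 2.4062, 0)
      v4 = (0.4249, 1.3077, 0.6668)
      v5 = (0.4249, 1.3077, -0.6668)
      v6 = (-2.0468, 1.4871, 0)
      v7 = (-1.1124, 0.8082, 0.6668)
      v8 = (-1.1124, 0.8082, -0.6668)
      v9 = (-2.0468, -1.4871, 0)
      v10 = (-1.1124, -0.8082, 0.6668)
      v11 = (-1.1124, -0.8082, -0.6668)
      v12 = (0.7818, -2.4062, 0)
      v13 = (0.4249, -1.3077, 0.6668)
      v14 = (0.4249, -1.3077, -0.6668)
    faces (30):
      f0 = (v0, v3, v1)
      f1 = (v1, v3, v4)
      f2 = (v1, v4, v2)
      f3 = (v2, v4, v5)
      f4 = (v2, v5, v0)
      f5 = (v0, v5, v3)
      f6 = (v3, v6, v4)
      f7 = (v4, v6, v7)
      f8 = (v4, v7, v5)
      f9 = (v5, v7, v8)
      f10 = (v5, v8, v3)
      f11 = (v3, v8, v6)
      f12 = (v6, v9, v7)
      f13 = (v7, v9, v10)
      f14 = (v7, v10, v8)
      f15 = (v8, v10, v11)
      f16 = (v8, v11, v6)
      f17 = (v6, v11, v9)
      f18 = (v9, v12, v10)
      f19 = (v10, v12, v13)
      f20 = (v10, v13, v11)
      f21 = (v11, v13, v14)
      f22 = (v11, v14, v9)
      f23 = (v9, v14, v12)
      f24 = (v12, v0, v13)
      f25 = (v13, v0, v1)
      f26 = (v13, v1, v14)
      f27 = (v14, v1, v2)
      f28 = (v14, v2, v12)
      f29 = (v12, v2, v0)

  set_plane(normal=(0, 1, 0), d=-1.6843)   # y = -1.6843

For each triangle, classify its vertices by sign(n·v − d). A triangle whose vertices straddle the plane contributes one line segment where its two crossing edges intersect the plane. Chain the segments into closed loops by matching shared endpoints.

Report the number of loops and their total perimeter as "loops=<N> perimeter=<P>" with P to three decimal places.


loops=1 perimeter=5.823

Straddling triangles (6 of 30):
  (v9,v12,v10) [+-+] → (-1.4399, -1.6843, 0)–(-0.073909, -1.6843, 0.301228)  len=1.3988
  (v10,v12,v13) [+-+] → (-0.073909, -1.6843, 0.301228)–(0.547256, -1.6843, 0.4382)  len=0.6361
  (v9,v14,v12) [++-] → (0.547256, -1.6843, -0.4382)–(-1.4399, -1.6843, 0)  len=2.0349
  (v12,v0,v13) [-++] → (1.30629, -1.6843, 0)–(0.547256, -1.6843, 0.4382)  len=0.8764
  (v14,v2,v12) [++-] → (0.95977, -1.6843, -0.200051)–(0.547256, -1.6843, -0.4382)  len=0.4763
  (v12,v2,v0) [-++] → (0.95977, -1.6843, -0.200051)–(1.30629, -1.6843, 0)  len=0.4001

Chained into 1 loop(s):
  loop 1: 6 segments, perimeter = 5.8227
Total perimeter = 5.823


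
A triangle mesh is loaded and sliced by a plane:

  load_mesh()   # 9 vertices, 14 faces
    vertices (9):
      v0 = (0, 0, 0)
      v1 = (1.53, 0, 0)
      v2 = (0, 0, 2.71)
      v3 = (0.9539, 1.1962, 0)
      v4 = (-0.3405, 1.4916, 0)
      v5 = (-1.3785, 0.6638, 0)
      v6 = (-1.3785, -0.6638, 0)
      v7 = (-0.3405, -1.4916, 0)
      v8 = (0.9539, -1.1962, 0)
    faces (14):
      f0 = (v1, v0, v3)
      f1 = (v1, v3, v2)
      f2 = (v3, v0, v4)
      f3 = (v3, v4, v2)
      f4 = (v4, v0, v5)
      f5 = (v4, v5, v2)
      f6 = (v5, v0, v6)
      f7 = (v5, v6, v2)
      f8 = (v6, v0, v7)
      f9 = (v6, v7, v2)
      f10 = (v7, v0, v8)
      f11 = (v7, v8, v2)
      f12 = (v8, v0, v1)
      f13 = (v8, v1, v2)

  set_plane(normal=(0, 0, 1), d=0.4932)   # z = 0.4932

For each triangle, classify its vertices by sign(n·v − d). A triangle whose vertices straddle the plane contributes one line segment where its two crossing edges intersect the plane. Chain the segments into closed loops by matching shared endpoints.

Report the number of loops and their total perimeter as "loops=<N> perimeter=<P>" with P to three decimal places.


loops=1 perimeter=7.602

Straddling triangles (7 of 14):
  (v1,v3,v2) [--+] → (0.780297, 0.9785, 0.4932)–(1.25155, 0, 0.4932)  len=1.0861
  (v3,v4,v2) [--+] → (-0.278532, 1.22014, 0.4932)–(0.780297, 0.9785, 0.4932)  len=1.0861
  (v4,v5,v2) [--+] → (-1.12762, 0.542993, 0.4932)–(-0.278532, 1.22014, 0.4932)  len=1.0860
  (v5,v6,v2) [--+] → (-1.12762, -0.542993, 0.4932)–(-1.12762, 0.542993, 0.4932)  len=1.0860
  (v6,v7,v2) [--+] → (-0.278532, -1.22014, 0.4932)–(-1.12762, -0.542993, 0.4932)  len=1.0860
  (v7,v8,v2) [--+] → (0.780297, -0.9785, 0.4932)–(-0.278532, -1.22014, 0.4932)  len=1.0861
  (v8,v1,v2) [--+] → (1.25155, 0, 0.4932)–(0.780297, -0.9785, 0.4932)  len=1.0861

Chained into 1 loop(s):
  loop 1: 7 segments, perimeter = 7.6023
Total perimeter = 7.602


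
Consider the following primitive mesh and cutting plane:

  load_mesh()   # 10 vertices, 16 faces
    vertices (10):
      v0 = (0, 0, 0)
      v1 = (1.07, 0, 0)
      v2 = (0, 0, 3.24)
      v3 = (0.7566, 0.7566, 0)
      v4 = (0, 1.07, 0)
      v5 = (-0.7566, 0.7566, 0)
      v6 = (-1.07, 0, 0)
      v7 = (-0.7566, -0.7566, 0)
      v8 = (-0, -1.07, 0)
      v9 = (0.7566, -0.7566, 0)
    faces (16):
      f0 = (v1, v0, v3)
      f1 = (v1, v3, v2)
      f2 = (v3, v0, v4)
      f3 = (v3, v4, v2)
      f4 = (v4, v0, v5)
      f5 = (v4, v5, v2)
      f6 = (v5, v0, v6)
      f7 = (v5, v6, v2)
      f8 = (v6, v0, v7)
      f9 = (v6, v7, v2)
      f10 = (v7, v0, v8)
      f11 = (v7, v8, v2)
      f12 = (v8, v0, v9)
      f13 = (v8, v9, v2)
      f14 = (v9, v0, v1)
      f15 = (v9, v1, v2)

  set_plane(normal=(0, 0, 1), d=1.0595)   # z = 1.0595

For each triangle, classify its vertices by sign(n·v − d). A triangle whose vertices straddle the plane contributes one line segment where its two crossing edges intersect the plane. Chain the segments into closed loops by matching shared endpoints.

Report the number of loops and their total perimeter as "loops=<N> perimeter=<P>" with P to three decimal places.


loops=1 perimeter=4.409

Straddling triangles (8 of 16):
  (v1,v3,v2) [--+] → (0.509187, 0.509187, 1.0595)–(0.720103, 0, 1.0595)  len=0.5511
  (v3,v4,v2) [--+] → (0, 0.720103, 1.0595)–(0.509187, 0.509187, 1.0595)  len=0.5511
  (v4,v5,v2) [--+] → (-0.509187, 0.509187, 1.0595)–(0, 0.720103, 1.0595)  len=0.5511
  (v5,v6,v2) [--+] → (-0.720103, 0, 1.0595)–(-0.509187, 0.509187, 1.0595)  len=0.5511
  (v6,v7,v2) [--+] → (-0.509187, -0.509187, 1.0595)–(-0.720103, 0, 1.0595)  len=0.5511
  (v7,v8,v2) [--+] → (0, -0.720103, 1.0595)–(-0.509187, -0.509187, 1.0595)  len=0.5511
  (v8,v9,v2) [--+] → (0.509187, -0.509187, 1.0595)–(0, -0.720103, 1.0595)  len=0.5511
  (v9,v1,v2) [--+] → (0.720103, 0, 1.0595)–(0.509187, -0.509187, 1.0595)  len=0.5511

Chained into 1 loop(s):
  loop 1: 8 segments, perimeter = 4.4091
Total perimeter = 4.409


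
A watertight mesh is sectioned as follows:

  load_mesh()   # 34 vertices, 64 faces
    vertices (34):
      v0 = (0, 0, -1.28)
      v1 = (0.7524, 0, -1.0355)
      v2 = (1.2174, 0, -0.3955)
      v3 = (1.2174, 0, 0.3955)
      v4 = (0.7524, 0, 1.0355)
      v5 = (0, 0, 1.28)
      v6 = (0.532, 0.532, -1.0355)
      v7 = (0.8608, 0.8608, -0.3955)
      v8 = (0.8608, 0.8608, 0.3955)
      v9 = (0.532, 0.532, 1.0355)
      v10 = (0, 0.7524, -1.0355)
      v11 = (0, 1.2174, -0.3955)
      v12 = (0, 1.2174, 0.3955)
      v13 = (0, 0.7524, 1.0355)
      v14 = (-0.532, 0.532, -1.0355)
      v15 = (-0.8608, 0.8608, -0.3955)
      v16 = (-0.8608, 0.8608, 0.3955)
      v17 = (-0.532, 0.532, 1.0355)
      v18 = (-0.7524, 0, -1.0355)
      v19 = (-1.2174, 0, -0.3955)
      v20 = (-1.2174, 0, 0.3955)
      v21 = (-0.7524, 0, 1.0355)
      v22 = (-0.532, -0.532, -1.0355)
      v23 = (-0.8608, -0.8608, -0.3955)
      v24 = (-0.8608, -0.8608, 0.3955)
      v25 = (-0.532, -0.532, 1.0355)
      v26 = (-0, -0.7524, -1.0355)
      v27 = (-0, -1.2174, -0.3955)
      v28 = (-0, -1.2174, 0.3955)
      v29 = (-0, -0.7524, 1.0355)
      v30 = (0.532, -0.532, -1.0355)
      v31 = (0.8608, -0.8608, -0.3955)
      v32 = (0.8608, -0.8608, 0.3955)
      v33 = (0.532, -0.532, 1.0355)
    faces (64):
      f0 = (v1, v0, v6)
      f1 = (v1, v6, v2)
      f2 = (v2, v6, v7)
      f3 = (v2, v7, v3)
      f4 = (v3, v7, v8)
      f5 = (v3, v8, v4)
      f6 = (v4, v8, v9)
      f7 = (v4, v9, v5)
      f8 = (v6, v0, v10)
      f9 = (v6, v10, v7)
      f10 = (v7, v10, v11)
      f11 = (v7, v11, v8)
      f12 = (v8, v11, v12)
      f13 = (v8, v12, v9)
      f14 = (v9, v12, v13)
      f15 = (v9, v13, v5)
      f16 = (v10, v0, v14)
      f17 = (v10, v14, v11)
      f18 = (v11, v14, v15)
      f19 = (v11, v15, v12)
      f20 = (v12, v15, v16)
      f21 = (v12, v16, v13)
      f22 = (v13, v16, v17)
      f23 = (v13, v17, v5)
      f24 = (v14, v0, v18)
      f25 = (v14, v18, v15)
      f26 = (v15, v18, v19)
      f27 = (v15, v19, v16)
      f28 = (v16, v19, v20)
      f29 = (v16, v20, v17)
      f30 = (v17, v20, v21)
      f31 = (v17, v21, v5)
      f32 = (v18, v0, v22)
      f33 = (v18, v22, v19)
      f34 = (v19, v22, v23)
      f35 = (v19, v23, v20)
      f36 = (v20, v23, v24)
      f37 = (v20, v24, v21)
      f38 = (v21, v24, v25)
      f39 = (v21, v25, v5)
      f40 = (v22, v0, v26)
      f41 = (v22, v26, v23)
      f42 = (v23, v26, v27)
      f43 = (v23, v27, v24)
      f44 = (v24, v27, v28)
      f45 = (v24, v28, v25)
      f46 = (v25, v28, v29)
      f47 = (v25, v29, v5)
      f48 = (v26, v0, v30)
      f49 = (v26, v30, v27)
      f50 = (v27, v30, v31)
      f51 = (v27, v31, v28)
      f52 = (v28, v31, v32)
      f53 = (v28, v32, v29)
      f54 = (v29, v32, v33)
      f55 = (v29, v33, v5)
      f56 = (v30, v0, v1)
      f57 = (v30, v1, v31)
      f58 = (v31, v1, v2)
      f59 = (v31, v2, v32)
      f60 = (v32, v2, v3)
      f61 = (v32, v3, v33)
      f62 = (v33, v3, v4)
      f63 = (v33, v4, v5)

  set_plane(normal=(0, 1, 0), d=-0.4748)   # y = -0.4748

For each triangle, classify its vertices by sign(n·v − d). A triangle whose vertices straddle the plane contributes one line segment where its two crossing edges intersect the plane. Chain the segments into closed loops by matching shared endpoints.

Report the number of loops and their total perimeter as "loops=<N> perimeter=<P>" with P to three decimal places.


loops=1 perimeter=7.003

Straddling triangles (20 of 64):
  (v18,v0,v22) [++-] → (-0.4748, -0.4748, -1.06179)–(-0.555697, -0.4748, -1.0355)  len=0.0851
  (v18,v22,v19) [+-+] → (-0.555697, -0.4748, -1.0355)–(-0.605693, -0.4748, -0.966688)  len=0.0851
  (v19,v22,v23) [+--] → (-0.605693, -0.4748, -0.966688)–(-1.02071, -0.4748, -0.3955)  len=0.7060
  (v19,v23,v20) [+-+] → (-1.02071, -0.4748, -0.3955)–(-1.02071, -0.4748, -0.0407997)  len=0.3547
  (v20,v23,v24) [+--] → (-1.02071, -0.4748, -0.0407997)–(-1.02071, -0.4748, 0.3955)  len=0.4363
  (v20,v24,v21) [+-+] → (-1.02071, -0.4748, 0.3955)–(-0.812191, -0.4748, 0.682489)  len=0.3547
  (v21,v24,v25) [+--] → (-0.812191, -0.4748, 0.682489)–(-0.555697, -0.4748, 1.0355)  len=0.4364
  (v21,v25,v5) [+-+] → (-0.555697, -0.4748, 1.0355)–(-0.4748, -0.4748, 1.06179)  len=0.0851
  (v22,v0,v26) [-+-] → (-0.4748, -0.4748, -1.06179)–(0, -0.4748, -1.12571)  len=0.4791
  (v25,v29,v5) [--+] → (0, -0.4748, 1.12571)–(-0.4748, -0.4748, 1.06179)  len=0.4791
  (v26,v0,v30) [-+-] → (0, -0.4748, -1.12571)–(0.4748, -0.4748, -1.06179)  len=0.4791
  (v29,v33,v5) [--+] → (0.4748, -0.4748, 1.06179)–(0, -0.4748, 1.12571)  len=0.4791
  (v30,v0,v1) [-++] → (0.4748, -0.4748, -1.06179)–(0.555697, -0.4748, -1.0355)  len=0.0851
  (v30,v1,v31) [-+-] → (0.555697, -0.4748, -1.0355)–(0.812191, -0.4748, -0.682489)  len=0.4364
  (v31,v1,v2) [-++] → (0.812191, -0.4748, -0.682489)–(1.02071, -0.4748, -0.3955)  len=0.3547
  (v31,v2,v32) [-+-] → (1.02071, -0.4748, -0.3955)–(1.02071, -0.4748, 0.0407997)  len=0.4363
  (v32,v2,v3) [-++] → (1.02071, -0.4748, 0.0407997)–(1.02071, -0.4748, 0.3955)  len=0.3547
  (v32,v3,v33) [-+-] → (1.02071, -0.4748, 0.3955)–(0.605693, -0.4748, 0.966688)  len=0.7060
  (v33,v3,v4) [-++] → (0.605693, -0.4748, 0.966688)–(0.555697, -0.4748, 1.0355)  len=0.0851
  (v33,v4,v5) [-++] → (0.555697, -0.4748, 1.0355)–(0.4748, -0.4748, 1.06179)  len=0.0851

Chained into 1 loop(s):
  loop 1: 20 segments, perimeter = 7.0030
Total perimeter = 7.003


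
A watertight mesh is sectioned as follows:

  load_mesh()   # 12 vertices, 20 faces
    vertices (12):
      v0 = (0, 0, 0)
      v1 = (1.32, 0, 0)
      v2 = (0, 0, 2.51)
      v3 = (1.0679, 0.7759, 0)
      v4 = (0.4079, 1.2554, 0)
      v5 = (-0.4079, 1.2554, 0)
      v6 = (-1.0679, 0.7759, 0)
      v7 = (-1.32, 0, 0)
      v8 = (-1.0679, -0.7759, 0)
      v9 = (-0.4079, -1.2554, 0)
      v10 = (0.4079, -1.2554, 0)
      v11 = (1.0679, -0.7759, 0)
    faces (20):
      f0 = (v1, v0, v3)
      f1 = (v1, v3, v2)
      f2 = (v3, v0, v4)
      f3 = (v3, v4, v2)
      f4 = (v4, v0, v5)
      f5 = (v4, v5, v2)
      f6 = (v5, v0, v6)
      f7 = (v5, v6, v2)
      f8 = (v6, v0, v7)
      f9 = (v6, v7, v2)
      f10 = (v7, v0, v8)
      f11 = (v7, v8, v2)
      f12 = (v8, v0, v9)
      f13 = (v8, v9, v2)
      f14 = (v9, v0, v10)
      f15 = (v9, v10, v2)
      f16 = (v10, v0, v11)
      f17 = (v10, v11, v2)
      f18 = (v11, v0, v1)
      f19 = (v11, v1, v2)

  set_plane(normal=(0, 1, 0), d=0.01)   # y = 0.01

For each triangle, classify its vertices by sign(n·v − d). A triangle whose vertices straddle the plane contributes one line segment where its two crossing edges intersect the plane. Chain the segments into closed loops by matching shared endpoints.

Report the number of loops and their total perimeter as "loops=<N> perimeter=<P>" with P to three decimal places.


loops=1 perimeter=8.271

Straddling triangles (10 of 20):
  (v1,v0,v3) [--+] → (0.0137634, 0.01, 0)–(1.31675, 0.01, 0)  len=1.3030
  (v1,v3,v2) [-+-] → (1.31675, 0.01, 0)–(0.0137634, 0.01, 2.47765)  len=2.7994
  (v3,v0,v4) [+-+] → (0.0137634, 0.01, 0)–(0.00324916, 0.01, 0)  len=0.0105
  (v3,v4,v2) [++-] → (0.00324916, 0.01, 2.49001)–(0.0137634, 0.01, 2.47765)  len=0.0162
  (v4,v0,v5) [+-+] → (0.00324916, 0.01, 0)–(-0.00324916, 0.01, 0)  len=0.0065
  (v4,v5,v2) [++-] → (-0.00324916, 0.01, 2.49001)–(0.00324916, 0.01, 2.49001)  len=0.0065
  (v5,v0,v6) [+-+] → (-0.00324916, 0.01, 0)–(-0.0137634, 0.01, 0)  len=0.0105
  (v5,v6,v2) [++-] → (-0.0137634, 0.01, 2.47765)–(-0.00324916, 0.01, 2.49001)  len=0.0162
  (v6,v0,v7) [+--] → (-0.0137634, 0.01, 0)–(-1.31675, 0.01, 0)  len=1.3030
  (v6,v7,v2) [+--] → (-1.31675, 0.01, 0)–(-0.0137634, 0.01, 2.47765)  len=2.7994

Chained into 1 loop(s):
  loop 1: 10 segments, perimeter = 8.2712
Total perimeter = 8.271


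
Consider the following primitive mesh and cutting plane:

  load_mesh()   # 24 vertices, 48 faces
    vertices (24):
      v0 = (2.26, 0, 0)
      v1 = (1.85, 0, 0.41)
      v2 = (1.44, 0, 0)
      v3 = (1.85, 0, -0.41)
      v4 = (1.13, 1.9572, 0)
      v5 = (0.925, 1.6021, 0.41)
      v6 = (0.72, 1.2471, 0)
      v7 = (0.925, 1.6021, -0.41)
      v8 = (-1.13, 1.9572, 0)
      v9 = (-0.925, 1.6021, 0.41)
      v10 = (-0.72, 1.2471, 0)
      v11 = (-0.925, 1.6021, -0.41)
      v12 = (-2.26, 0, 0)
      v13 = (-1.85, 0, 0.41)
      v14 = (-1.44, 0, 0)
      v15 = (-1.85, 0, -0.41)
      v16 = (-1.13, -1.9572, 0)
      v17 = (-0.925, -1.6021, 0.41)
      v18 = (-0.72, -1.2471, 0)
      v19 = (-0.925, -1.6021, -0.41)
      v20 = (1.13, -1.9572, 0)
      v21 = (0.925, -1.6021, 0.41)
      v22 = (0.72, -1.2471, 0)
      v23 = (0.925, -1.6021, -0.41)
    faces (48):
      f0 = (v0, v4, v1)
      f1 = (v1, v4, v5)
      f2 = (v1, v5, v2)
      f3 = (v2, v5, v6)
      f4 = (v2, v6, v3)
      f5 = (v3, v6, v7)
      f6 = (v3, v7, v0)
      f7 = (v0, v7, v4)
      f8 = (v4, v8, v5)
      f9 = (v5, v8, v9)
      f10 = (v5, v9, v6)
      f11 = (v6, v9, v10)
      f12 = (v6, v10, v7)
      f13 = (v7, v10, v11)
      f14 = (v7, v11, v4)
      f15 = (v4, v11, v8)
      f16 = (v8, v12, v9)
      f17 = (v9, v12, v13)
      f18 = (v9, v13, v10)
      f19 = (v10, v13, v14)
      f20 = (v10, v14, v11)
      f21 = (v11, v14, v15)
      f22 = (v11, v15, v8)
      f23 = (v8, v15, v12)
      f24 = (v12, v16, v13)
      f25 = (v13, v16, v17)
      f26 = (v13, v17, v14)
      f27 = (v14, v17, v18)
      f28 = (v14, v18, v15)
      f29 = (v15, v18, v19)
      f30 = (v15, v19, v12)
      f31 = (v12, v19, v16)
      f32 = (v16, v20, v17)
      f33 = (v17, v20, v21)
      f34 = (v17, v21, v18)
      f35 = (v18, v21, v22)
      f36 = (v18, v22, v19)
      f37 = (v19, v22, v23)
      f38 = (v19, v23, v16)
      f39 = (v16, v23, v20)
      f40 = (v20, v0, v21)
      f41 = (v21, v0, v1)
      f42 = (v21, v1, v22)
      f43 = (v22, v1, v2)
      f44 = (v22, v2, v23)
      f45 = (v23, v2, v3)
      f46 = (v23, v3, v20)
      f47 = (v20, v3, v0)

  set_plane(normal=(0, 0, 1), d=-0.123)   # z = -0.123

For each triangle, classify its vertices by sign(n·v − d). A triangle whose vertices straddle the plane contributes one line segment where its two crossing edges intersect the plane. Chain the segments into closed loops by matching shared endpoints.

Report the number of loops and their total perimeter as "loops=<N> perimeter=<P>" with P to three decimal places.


Straddling triangles (24 of 48):
  (v2,v6,v3) [++-] → (1.059, 0.87297, -0.123)–(1.563, 0, -0.123)  len=1.0080
  (v3,v6,v7) [-+-] → (1.059, 0.87297, -0.123)–(0.7815, 1.3536, -0.123)  len=0.5550
  (v3,v7,v0) [--+] → (1.8595, 0.48063, -0.123)–(2.137, 0, -0.123)  len=0.5550
  (v0,v7,v4) [+-+] → (1.8595, 0.48063, -0.123)–(1.0685, 1.85067, -0.123)  len=1.5820
  (v6,v10,v7) [++-] → (-0.2265, 1.3536, -0.123)–(0.7815, 1.3536, -0.123)  len=1.0080
  (v7,v10,v11) [-+-] → (-0.2265, 1.3536, -0.123)–(-0.7815, 1.3536, -0.123)  len=0.5550
  (v7,v11,v4) [--+] → (0.5135, 1.85067, -0.123)–(1.0685, 1.85067, -0.123)  len=0.5550
  (v4,v11,v8) [+-+] → (0.5135, 1.85067, -0.123)–(-1.0685, 1.85067, -0.123)  len=1.5820
  (v10,v14,v11) [++-] → (-1.2855, 0.48063, -0.123)–(-0.7815, 1.3536, -0.123)  len=1.0080
  (v11,v14,v15) [-+-] → (-1.2855, 0.48063, -0.123)–(-1.563, 0, -0.123)  len=0.5550
  (v11,v15,v8) [--+] → (-1.346, 1.37004, -0.123)–(-1.0685, 1.85067, -0.123)  len=0.5550
  (v8,v15,v12) [+-+] → (-1.346, 1.37004, -0.123)–(-2.137, 0, -0.123)  len=1.5820
  (v14,v18,v15) [++-] → (-1.059, -0.87297, -0.123)–(-1.563, 0, -0.123)  len=1.0080
  (v15,v18,v19) [-+-] → (-1.059, -0.87297, -0.123)–(-0.7815, -1.3536, -0.123)  len=0.5550
  (v15,v19,v12) [--+] → (-1.8595, -0.48063, -0.123)–(-2.137, 0, -0.123)  len=0.5550
  (v12,v19,v16) [+-+] → (-1.8595, -0.48063, -0.123)–(-1.0685, -1.85067, -0.123)  len=1.5820
  (v18,v22,v19) [++-] → (0.2265, -1.3536, -0.123)–(-0.7815, -1.3536, -0.123)  len=1.0080
  (v19,v22,v23) [-+-] → (0.2265, -1.3536, -0.123)–(0.7815, -1.3536, -0.123)  len=0.5550
  (v19,v23,v16) [--+] → (-0.5135, -1.85067, -0.123)–(-1.0685, -1.85067, -0.123)  len=0.5550
  (v16,v23,v20) [+-+] → (-0.5135, -1.85067, -0.123)–(1.0685, -1.85067, -0.123)  len=1.5820
  (v22,v2,v23) [++-] → (1.2855, -0.48063, -0.123)–(0.7815, -1.3536, -0.123)  len=1.0080
  (v23,v2,v3) [-+-] → (1.2855, -0.48063, -0.123)–(1.563, 0, -0.123)  len=0.5550
  (v23,v3,v20) [--+] → (1.346, -1.37004, -0.123)–(1.0685, -1.85067, -0.123)  len=0.5550
  (v20,v3,v0) [+-+] → (1.346, -1.37004, -0.123)–(2.137, 0, -0.123)  len=1.5820

Chained into 2 loop(s):
  loop 1: 12 segments, perimeter = 9.3780
  loop 2: 12 segments, perimeter = 12.8219
Total perimeter = 22.200

loops=2 perimeter=22.200
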